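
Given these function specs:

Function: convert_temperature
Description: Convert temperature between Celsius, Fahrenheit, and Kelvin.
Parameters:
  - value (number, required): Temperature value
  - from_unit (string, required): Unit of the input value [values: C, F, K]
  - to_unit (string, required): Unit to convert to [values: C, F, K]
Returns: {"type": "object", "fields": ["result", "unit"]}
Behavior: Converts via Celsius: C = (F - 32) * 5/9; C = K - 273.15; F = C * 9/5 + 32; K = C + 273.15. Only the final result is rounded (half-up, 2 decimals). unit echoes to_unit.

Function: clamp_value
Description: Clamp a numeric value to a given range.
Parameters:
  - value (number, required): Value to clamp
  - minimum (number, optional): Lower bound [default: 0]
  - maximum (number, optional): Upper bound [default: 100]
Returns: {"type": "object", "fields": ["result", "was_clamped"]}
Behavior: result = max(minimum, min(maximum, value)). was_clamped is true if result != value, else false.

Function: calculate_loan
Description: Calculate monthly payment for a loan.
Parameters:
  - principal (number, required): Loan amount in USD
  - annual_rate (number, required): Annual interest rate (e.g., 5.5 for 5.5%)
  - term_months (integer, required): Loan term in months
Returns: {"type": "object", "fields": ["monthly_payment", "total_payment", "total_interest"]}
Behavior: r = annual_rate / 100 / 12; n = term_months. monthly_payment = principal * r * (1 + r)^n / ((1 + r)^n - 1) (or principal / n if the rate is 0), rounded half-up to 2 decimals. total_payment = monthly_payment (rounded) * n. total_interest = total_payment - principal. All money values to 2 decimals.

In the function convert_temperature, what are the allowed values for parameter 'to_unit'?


The convert_temperature spec declares:
  - to_unit (string, required): Unit to convert to [values: C, F, K]
Allowed values:
C, F, K


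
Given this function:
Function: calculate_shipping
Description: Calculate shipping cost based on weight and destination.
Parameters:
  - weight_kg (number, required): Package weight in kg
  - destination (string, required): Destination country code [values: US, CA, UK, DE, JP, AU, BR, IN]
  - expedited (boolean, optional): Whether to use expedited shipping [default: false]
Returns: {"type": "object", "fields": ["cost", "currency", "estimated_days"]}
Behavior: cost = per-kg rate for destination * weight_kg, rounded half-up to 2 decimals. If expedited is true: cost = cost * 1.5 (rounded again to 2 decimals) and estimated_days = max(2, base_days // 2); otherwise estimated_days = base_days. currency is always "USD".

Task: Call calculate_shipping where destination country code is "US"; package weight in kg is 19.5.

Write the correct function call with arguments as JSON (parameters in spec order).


Mapping each described value to its parameter name:
  'Destination country code' -> destination = "US"
  'Package weight in kg' -> weight_kg = 19.5
calculate_shipping({"weight_kg": 19.5, "destination": "US"})


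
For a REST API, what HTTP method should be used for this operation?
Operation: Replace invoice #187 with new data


GET = read, POST = create, PUT = update/replace, DELETE = remove
This operation is an update/replace.
PUT


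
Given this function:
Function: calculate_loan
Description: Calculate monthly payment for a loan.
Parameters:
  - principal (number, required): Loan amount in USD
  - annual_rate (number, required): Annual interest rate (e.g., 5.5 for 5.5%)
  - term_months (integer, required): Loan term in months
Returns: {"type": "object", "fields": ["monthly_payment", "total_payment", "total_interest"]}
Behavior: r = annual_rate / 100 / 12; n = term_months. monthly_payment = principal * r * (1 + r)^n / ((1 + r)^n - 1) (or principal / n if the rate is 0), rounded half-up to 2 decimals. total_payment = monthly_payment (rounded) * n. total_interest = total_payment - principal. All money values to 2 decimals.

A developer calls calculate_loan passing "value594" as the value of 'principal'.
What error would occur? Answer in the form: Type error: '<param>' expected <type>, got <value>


Spec: 'principal' is declared as number; "value594" is a string.
Type error: 'principal' expected number, got "value594"


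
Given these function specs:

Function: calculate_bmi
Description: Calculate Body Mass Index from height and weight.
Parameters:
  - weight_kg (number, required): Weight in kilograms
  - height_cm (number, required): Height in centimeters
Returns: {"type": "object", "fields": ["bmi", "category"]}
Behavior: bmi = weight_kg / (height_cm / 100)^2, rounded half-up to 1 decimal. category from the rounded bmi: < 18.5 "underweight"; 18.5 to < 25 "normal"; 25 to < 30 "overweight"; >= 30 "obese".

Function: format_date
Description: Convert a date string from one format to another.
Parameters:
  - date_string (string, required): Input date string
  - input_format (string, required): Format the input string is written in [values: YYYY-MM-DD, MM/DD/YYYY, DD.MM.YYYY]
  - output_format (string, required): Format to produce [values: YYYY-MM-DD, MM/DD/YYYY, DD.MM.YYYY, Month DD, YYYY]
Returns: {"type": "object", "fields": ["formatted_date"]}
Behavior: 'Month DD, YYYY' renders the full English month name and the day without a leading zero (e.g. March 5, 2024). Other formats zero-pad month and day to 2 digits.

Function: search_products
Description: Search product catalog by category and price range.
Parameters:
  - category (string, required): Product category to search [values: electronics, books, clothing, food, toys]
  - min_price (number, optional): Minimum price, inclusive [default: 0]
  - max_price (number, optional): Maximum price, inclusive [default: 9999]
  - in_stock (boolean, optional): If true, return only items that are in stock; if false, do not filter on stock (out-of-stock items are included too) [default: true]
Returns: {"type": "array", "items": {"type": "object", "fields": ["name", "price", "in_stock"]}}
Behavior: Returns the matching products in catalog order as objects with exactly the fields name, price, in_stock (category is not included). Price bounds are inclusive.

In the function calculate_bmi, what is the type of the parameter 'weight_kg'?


The calculate_bmi spec declares:
  - weight_kg (number, required): Weight in kilograms
Type:
number


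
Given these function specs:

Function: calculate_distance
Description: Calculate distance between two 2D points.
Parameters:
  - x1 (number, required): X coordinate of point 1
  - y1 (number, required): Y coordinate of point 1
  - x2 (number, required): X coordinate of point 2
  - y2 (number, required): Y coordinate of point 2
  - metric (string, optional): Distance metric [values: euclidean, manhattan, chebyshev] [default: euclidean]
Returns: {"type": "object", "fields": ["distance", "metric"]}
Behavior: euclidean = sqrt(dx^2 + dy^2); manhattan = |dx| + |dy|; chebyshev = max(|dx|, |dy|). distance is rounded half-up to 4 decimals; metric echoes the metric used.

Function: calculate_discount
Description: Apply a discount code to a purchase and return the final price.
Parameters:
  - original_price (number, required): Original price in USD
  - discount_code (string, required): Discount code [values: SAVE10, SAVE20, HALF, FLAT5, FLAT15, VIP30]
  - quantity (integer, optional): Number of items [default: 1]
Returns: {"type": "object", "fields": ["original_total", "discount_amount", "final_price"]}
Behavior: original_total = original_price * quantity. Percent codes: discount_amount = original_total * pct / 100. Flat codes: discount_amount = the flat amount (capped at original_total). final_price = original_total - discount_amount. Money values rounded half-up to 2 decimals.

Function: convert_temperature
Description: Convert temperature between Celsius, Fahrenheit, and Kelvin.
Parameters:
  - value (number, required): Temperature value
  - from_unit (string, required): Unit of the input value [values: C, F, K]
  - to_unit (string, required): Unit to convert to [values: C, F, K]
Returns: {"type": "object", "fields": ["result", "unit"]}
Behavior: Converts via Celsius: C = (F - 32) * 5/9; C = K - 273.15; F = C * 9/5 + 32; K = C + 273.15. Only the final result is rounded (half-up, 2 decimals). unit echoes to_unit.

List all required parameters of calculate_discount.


Parameters of calculate_discount and their required/optional flag:
  original_price: required
  discount_code: required
  quantity: optional
discount_code, original_price


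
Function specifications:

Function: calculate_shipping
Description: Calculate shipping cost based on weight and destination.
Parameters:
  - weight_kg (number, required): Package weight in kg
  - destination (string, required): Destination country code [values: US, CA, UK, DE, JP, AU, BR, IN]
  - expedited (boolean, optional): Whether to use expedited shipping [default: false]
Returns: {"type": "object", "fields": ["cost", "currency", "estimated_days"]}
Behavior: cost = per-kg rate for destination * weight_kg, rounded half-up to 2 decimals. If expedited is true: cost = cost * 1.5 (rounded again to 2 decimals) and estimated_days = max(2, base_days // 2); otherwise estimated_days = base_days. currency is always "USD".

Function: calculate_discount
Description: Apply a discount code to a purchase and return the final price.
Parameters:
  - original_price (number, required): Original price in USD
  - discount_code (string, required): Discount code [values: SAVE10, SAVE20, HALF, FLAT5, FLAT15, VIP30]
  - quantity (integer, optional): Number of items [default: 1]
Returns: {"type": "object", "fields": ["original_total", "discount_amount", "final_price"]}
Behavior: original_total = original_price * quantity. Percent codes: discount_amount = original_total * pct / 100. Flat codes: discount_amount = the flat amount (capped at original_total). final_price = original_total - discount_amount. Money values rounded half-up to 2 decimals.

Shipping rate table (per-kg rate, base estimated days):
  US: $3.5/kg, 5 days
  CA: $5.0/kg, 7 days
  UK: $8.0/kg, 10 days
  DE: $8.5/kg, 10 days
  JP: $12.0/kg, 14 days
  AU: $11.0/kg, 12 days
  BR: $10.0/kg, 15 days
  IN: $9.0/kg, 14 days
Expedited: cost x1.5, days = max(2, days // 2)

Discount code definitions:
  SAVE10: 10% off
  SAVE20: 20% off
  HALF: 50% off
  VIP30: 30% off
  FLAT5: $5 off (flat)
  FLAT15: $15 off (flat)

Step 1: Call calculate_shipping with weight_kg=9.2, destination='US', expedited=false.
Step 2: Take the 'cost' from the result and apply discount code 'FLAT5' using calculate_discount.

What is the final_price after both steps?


Step 1: calculate_shipping(weight_kg=9.2, destination=US, expedited=false)
  Rate for US: $3.5/kg, base 5 days
  cost = 3.5 * 9.2 = 32.2 -> 32.20
  expedited not set/false: estimated_days = 5
  -> cost = 32.20 USD
Step 2: calculate_discount(original_price=32.2, discount_code=FLAT5, quantity=1)
  original_total = 32.2 * 1 = 32.20
  FLAT5 = $5 flat: discount_amount = min(5.00, 32.20) = 5.00
  final_price = 32.20 - 5.00 = 27.20
  -> final_price = 27.20
$27.20


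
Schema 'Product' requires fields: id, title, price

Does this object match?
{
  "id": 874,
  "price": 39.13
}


Checking required fields...
Missing: title
Invalid - missing required field 'title'


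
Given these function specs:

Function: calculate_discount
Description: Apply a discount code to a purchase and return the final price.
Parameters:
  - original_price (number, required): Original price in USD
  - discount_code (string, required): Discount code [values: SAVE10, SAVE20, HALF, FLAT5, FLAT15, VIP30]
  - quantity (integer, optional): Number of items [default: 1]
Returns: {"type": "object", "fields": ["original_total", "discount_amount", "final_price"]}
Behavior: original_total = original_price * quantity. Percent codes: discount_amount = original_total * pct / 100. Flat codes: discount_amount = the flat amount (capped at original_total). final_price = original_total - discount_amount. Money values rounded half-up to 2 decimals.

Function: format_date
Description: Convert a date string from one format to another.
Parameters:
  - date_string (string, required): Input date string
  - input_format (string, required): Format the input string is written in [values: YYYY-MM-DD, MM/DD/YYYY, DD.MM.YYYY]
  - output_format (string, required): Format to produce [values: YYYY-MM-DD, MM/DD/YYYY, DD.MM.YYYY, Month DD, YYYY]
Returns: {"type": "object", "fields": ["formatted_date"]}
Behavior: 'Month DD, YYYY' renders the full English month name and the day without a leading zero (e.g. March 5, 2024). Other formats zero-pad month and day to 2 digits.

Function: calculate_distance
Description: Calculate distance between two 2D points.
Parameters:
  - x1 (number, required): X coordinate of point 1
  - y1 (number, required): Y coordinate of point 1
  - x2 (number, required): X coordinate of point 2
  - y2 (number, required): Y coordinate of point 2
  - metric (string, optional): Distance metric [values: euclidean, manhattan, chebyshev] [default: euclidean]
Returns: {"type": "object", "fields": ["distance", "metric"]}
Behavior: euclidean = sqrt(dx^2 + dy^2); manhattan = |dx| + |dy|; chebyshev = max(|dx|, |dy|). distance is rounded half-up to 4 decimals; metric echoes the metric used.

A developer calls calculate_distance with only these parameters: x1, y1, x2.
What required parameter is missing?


Required parameters: x1, y1, x2, y2
Provided: x1, y1, x2
Missing: y2
y2


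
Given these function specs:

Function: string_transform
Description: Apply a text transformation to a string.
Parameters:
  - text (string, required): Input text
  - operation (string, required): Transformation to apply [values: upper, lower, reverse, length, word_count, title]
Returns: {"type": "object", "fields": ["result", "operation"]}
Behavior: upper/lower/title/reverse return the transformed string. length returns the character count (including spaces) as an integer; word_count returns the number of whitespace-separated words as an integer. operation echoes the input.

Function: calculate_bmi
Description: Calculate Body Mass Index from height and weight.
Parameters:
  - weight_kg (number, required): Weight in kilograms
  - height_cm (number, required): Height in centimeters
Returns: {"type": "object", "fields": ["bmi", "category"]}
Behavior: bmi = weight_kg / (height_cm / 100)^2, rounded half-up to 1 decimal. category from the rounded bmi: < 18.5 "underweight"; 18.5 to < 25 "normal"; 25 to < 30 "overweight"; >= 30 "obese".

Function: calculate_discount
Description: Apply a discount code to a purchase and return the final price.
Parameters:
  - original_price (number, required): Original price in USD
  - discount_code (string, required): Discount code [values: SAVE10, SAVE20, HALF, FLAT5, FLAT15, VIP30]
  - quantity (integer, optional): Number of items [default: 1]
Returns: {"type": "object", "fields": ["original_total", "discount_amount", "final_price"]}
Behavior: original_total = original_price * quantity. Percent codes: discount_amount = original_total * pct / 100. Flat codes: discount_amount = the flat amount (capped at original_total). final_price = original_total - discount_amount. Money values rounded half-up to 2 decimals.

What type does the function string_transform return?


The string_transform spec declares Returns: {"type": "object", "fields": ["result", "operation"]}
Type:
object


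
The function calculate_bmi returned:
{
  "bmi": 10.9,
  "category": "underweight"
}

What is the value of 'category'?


underweight


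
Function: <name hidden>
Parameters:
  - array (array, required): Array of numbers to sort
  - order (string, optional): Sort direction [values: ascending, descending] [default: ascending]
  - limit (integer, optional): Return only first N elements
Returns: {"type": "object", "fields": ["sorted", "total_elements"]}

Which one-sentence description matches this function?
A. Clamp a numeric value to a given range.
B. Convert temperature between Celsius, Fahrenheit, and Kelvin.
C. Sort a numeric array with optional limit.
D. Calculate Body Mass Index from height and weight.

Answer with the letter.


Parameters array, order, limit and return ["sorted", "total_elements"] fit: Sort a numeric array with optional limit.
C


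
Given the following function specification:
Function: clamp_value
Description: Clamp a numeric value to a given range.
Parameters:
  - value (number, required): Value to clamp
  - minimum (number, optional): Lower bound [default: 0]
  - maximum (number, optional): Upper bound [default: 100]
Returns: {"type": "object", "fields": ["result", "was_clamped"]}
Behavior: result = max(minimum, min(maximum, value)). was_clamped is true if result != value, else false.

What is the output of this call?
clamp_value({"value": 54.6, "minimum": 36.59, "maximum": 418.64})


result = max(36.59, min(418.64, 54.6)) = max(36.59, 54.6) = 54.6
was_clamped = (54.6 != 54.6) = false
Output:
{"result": 54.6, "was_clamped": false}


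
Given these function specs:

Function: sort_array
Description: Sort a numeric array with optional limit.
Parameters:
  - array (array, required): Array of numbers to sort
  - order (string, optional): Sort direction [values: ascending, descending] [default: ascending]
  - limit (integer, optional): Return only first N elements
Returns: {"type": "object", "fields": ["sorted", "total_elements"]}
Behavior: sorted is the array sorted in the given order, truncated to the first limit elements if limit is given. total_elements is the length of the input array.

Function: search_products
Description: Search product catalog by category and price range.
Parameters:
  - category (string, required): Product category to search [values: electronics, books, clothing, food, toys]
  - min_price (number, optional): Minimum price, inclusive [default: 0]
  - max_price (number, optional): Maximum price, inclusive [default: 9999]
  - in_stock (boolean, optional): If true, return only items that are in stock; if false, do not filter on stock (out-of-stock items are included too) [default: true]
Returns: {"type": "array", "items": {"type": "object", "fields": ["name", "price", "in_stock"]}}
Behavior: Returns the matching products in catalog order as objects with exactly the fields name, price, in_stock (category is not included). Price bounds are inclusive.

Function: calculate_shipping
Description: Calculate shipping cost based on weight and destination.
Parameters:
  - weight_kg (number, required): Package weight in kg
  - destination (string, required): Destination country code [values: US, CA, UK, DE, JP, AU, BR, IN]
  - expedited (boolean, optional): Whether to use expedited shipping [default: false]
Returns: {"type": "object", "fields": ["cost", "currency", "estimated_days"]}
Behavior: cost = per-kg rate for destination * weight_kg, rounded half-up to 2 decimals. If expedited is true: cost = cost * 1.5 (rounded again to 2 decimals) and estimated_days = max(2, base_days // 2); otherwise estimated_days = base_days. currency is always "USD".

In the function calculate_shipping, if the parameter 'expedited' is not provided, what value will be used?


The calculate_shipping spec declares:
  - expedited (boolean, optional): Whether to use expedited shipping [default: false]
Default:
false


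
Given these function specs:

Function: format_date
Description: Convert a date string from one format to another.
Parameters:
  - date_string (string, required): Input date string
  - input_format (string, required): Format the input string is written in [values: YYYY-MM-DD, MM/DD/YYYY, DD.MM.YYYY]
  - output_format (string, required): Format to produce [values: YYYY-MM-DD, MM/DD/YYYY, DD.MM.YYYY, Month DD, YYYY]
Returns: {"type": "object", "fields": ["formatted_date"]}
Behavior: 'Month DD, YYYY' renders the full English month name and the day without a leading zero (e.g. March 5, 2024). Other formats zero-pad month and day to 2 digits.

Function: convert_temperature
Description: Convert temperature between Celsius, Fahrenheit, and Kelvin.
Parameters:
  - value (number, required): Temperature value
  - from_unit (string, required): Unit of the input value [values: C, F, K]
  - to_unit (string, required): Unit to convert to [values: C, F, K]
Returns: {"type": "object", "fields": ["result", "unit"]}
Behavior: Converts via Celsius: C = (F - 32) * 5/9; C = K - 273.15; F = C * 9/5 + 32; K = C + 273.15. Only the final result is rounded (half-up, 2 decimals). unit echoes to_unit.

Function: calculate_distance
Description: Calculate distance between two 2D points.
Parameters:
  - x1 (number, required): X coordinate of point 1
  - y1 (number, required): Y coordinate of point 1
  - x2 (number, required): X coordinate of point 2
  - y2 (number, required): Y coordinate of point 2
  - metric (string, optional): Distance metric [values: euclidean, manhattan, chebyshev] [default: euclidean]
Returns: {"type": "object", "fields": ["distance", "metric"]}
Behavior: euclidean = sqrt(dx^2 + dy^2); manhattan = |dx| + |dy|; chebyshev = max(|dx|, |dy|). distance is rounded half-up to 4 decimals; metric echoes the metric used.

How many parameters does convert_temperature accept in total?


Parameters of convert_temperature: value (required), from_unit (required), to_unit (required)
Total:
3


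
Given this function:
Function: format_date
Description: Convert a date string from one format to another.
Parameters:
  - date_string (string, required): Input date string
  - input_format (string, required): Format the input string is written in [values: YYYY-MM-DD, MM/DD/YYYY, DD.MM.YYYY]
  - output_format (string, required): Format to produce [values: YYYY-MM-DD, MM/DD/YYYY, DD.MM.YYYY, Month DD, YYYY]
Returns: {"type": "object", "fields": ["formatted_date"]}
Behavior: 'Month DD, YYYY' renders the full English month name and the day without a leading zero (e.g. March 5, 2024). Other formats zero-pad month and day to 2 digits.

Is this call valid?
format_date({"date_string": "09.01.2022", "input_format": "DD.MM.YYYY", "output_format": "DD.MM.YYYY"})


Checking all required parameters present and types match... All valid.
Valid


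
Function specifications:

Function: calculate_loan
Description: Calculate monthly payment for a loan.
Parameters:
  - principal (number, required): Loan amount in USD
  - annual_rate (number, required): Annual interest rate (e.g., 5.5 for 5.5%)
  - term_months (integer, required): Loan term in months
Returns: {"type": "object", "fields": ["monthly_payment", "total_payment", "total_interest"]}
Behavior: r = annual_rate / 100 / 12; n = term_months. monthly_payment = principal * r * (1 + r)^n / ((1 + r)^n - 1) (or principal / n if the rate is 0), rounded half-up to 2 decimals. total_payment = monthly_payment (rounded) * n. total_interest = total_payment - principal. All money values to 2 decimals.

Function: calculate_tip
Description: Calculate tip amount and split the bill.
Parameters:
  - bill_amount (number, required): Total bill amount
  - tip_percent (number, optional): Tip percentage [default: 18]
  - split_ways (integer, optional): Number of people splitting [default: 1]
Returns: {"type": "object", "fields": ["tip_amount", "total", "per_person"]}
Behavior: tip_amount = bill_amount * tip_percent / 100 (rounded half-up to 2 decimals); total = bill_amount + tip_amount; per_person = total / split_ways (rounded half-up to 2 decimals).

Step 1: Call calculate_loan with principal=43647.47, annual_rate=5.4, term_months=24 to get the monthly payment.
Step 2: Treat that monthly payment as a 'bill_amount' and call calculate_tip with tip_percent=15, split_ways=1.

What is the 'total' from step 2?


Step 1: calculate_loan(principal=43647.47, annual_rate=5.4, term_months=24)
  r = 5.4 / 100 / 12 = 0.0045 (keep full precision)
  (1 + r)^24 = 1.11377787
  monthly_payment = 43647.47 * 0.0045 * 1.11377787 / (1.11377787 - 1) = 1922.703695 -> 1922.70
  total_payment = 1922.70 * 24 = 46144.80
  total_interest = 46144.80 - 43647.47 = 2497.33
  -> monthly_payment = 1922.70
Step 2: calculate_tip(bill_amount=1922.7, tip_percent=15, split_ways=1)
  tip_amount = 1922.7 * 15/100 = 288.405 -> 288.41
  total = 1922.7 + 288.41 = 2211.11
  per_person = 2211.11 / 1 = 2211.11 -> 2211.11
  -> total = 2211.11
$2211.11


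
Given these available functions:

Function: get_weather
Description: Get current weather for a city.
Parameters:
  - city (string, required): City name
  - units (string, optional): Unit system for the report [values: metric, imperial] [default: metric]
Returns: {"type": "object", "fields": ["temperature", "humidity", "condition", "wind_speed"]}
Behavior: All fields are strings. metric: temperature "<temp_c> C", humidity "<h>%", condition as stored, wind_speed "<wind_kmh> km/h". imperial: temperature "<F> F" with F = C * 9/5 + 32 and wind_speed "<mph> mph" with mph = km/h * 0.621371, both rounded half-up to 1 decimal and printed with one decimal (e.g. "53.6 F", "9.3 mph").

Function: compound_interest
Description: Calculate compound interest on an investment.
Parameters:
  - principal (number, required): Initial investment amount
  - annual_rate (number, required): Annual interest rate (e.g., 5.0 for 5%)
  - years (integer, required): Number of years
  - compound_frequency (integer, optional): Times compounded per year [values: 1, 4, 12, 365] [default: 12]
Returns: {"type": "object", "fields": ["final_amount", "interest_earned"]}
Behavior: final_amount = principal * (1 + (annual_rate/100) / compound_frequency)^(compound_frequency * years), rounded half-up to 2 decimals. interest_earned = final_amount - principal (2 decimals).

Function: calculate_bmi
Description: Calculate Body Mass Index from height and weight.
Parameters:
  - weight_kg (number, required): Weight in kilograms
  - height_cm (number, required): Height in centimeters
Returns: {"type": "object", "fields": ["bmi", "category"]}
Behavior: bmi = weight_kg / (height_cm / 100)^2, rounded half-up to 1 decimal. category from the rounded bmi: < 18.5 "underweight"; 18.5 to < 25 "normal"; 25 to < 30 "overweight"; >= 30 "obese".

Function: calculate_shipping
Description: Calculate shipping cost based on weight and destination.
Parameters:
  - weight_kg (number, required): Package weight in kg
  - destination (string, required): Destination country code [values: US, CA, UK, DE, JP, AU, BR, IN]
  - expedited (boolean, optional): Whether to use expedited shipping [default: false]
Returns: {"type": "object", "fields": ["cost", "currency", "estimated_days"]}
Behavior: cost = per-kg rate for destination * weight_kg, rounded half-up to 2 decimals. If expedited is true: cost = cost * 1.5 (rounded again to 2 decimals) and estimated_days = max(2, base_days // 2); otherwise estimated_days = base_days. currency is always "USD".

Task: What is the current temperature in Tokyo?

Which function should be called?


The task needs a function whose description is: Get current weather for a city.
get_weather


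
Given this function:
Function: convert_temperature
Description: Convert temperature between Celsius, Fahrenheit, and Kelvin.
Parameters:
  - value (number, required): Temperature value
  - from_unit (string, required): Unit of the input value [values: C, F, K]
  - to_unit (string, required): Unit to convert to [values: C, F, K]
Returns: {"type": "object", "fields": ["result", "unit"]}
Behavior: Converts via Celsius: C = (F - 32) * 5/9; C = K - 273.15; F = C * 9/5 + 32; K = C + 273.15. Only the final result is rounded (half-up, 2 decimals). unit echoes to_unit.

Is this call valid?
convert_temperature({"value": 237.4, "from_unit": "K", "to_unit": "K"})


Checking all required parameters present and types match... All valid.
Valid


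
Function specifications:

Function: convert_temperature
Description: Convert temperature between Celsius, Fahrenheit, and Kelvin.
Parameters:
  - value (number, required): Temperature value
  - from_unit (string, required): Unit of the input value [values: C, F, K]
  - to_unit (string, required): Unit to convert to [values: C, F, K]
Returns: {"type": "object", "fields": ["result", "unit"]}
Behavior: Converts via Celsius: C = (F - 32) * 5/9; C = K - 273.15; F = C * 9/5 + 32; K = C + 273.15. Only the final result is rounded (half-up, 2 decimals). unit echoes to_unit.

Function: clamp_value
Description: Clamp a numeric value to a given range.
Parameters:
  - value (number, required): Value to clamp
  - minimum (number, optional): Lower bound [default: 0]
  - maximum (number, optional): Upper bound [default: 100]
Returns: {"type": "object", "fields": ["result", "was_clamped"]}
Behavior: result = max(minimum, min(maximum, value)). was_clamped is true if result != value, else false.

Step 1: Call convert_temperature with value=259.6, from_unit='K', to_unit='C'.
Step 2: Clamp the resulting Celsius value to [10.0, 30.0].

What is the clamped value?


Step 1: convert_temperature(value=259.6, from_unit=K, to_unit=C)
  To C: 259.6 - 273.15 = -13.55
  Target is C: -13.55
  Round to 2 decimals: -13.55
  -> result = -13.55 C
Step 2: clamp_value(value=-13.55, minimum=10.0, maximum=30.0)
  result = max(10.0, min(30.0, -13.55)) = max(10.0, -13.55) = 10.0
  was_clamped = (10.0 != -13.55) = true
  -> result = 10.0
10.0


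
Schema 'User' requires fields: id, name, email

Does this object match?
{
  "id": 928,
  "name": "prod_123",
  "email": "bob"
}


Checking required fields... All present.
Valid - all required fields present


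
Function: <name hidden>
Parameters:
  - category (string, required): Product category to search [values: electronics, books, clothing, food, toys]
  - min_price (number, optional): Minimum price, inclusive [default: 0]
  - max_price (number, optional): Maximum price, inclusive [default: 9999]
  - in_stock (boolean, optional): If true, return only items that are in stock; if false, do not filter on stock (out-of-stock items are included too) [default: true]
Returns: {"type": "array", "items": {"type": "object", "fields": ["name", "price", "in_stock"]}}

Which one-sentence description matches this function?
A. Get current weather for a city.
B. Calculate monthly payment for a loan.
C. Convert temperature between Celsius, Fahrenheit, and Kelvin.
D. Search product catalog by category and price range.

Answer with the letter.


Parameters category, min_price, max_price, in_stock and return "array" fit: Search product catalog by category and price range.
D


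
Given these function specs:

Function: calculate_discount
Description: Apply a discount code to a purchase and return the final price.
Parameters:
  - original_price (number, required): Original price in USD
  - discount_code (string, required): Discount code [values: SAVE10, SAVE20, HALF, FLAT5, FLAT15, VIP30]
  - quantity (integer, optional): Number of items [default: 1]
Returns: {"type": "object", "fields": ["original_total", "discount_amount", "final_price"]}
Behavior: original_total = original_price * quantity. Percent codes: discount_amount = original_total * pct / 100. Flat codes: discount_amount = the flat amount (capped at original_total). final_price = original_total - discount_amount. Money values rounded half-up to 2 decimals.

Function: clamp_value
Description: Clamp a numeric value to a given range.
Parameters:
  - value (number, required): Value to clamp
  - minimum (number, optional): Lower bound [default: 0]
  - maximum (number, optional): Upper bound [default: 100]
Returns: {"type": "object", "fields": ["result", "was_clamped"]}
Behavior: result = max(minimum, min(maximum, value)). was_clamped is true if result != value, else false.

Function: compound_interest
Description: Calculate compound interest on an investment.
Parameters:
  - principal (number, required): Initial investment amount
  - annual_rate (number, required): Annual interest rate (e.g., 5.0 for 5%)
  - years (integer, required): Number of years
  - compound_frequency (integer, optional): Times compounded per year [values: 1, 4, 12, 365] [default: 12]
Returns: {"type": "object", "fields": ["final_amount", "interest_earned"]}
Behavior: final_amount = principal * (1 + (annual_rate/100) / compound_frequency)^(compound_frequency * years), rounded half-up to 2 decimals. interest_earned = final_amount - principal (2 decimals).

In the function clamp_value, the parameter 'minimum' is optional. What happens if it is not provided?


The clamp_value spec declares:
  - minimum (number, optional): Lower bound [default: 0]
It defaults to 0


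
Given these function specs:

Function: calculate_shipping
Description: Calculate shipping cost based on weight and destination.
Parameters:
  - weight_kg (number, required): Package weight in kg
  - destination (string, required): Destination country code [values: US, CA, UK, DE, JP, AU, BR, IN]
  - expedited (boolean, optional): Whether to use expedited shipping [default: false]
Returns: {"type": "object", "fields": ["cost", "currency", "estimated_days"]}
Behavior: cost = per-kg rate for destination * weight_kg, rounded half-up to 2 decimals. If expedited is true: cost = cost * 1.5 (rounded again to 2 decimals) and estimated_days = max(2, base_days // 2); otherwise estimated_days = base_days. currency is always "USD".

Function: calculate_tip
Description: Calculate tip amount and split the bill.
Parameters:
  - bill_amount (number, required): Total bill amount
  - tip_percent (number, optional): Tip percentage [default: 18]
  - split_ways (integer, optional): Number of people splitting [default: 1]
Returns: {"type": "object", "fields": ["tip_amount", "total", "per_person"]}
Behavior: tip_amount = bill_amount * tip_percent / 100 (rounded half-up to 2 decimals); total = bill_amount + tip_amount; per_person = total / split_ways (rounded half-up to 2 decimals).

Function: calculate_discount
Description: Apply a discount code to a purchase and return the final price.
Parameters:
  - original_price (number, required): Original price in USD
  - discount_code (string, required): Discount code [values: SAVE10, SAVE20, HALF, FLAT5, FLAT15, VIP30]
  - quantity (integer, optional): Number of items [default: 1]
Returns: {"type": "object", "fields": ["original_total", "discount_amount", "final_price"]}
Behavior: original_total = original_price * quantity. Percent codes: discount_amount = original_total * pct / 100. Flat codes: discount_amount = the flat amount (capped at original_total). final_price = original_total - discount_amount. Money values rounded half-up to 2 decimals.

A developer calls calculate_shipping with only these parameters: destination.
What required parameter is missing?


Required parameters: weight_kg, destination
Provided: destination
Missing: weight_kg
weight_kg


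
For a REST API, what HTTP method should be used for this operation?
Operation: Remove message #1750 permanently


GET = read, POST = create, PUT = update/replace, DELETE = remove
This operation is a removal.
DELETE


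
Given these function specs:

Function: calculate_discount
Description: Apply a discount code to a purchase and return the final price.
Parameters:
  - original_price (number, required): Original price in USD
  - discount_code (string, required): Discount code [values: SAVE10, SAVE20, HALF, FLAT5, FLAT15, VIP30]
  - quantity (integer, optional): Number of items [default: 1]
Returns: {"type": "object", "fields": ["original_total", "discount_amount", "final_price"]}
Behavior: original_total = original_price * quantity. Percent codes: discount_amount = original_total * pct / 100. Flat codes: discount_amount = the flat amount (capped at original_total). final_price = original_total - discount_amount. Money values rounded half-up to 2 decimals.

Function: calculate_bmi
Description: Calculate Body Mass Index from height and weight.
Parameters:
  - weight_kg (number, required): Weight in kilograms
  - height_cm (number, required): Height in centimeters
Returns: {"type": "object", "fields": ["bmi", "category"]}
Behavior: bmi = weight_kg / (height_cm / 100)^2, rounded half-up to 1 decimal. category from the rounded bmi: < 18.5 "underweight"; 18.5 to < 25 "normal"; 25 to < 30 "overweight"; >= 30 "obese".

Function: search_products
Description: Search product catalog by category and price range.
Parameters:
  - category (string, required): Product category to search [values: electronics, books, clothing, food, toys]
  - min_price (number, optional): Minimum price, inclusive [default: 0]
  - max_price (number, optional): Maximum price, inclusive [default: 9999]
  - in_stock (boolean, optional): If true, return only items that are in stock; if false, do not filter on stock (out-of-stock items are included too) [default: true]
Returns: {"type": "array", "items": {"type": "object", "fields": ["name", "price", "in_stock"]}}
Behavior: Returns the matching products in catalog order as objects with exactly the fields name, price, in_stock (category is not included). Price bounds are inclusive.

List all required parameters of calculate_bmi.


Parameters of calculate_bmi and their required/optional flag:
  weight_kg: required
  height_cm: required
height_cm, weight_kg


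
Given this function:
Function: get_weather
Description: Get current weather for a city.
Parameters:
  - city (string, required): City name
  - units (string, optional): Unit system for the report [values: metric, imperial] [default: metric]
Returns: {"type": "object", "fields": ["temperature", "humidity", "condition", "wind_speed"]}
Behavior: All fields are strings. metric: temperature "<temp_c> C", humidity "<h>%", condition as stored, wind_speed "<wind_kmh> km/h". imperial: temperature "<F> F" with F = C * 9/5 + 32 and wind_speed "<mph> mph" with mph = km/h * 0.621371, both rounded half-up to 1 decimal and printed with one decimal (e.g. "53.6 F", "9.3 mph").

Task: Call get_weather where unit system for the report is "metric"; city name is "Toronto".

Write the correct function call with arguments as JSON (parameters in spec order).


Mapping each described value to its parameter name:
  'Unit system for the report' -> units = "metric"
  'City name' -> city = "Toronto"
get_weather({"city": "Toronto", "units": "metric"})


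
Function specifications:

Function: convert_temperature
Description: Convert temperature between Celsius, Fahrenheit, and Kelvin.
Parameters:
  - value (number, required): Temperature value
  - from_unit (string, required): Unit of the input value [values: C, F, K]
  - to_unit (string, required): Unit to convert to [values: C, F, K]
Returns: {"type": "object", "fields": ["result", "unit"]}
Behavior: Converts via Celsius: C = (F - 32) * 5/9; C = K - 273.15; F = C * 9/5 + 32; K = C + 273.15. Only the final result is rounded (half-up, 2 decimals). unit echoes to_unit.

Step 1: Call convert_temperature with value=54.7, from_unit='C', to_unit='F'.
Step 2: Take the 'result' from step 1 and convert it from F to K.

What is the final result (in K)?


Step 1: convert_temperature(value=54.7, from_unit=C, to_unit=F)
  Input already in C: 54.7
  To F: 54.7 * 9/5 + 32 = 130.46
  Round to 2 decimals: 130.46
  -> result = 130.46 F
Step 2: convert_temperature(value=130.46, from_unit=F, to_unit=K)
  To C: (130.46 - 32) * 5/9 = 54.7
  To K: 54.7 + 273.15 = 327.85
  Round to 2 decimals: 327.85
  -> result = 327.85 K
327.85 K


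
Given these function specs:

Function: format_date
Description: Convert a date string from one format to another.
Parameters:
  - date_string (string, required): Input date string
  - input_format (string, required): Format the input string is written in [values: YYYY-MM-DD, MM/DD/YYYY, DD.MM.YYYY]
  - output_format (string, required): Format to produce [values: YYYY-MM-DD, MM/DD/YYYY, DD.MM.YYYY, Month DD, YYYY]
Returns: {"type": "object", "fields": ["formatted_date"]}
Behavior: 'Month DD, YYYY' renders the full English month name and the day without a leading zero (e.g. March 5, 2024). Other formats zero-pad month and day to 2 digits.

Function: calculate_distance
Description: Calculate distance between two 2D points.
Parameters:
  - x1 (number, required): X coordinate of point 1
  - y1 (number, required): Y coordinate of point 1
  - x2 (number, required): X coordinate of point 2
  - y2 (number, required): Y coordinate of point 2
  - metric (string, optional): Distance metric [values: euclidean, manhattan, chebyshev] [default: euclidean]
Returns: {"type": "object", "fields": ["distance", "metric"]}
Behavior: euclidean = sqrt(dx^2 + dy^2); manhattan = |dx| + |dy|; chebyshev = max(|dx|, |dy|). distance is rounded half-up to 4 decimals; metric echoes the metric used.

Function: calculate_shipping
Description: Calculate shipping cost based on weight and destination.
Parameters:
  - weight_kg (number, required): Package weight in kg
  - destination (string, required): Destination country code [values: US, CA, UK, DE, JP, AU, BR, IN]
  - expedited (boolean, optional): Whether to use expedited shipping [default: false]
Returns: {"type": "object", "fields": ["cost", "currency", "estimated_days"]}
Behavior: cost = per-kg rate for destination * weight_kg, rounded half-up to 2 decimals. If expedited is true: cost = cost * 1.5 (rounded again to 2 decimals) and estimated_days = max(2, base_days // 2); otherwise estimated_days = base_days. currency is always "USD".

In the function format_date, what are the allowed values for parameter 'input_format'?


The format_date spec declares:
  - input_format (string, required): Format the input string is written in [values: YYYY-MM-DD, MM/DD/YYYY, DD.MM.YYYY]
Allowed values:
YYYY-MM-DD, MM/DD/YYYY, DD.MM.YYYY
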